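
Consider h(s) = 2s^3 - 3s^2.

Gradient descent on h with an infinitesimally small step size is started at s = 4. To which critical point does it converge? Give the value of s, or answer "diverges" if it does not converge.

h'(s) = 6s(s - 1), so h'(4) = 72.
Gradient descent moves in the -h' direction, i.e. s is decreasing.
The nearest critical point in that direction is s = 1, where h'' = 6 > 0 (a local minimum). The iterate converges there.

1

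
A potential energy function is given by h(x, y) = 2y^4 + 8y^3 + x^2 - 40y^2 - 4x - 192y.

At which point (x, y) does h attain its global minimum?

h(x,y) separates as P(x) + Q(y), so its minimum is min P + min Q.
P'(x) = 2x - 4 vanishes at x ∈ {2}; Q'(y) = 8(y - 3)(y + 2)(y + 4) vanishes at y ∈ {-4, -2, 3}.
Local minima of P (where P''>0): P(2)=-4. Local minima of Q: Q(-4)=128, Q(3)=-558.
So the global minimum of h is P(2) + Q(3) = -4 − 558 = -562, attained at (2, 3).

(2, 3)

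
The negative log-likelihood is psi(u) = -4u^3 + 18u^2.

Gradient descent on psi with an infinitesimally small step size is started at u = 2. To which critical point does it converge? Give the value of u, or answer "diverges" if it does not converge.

psi'(u) = -12u(u - 3), so psi'(2) = 24.
Gradient descent moves in the -psi' direction, i.e. u is decreasing.
The nearest critical point in that direction is u = 0, where psi'' = 36 > 0 (a local minimum). The iterate converges there.

0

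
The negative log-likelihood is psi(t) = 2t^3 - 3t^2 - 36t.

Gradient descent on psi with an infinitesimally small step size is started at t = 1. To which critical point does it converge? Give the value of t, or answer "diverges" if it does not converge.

psi'(t) = 6(t - 3)(t + 2), so psi'(1) = -36.
Gradient descent moves in the -psi' direction, i.e. t is increasing.
The nearest critical point in that direction is t = 3, where psi'' = 30 > 0 (a local minimum). The iterate converges there.

3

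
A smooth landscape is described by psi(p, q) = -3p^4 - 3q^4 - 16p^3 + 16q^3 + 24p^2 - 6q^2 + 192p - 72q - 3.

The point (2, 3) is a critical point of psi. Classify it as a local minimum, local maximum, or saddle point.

The mixed partial ∂²psi/∂p∂q is 0, so the Hessian at any point is diag(psi_pp, psi_qq) = diag(12(-3p^2 - 8p + 4), 12(-3q^2 + 8q - 1)).
At (2, 3): H = diag(-288, -48).
Both eigenvalues are negative, so H is negative definite: a local maximum.

local maximum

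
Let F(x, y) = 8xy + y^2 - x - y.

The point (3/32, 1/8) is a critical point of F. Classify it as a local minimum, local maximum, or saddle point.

saddle point

The Hessian of F is constant: H = [[0, 8], [8, 2]].
det(H) = 0·2 − 8² = -64.
Since det(H) < 0, H is indefinite and the critical point is a saddle point.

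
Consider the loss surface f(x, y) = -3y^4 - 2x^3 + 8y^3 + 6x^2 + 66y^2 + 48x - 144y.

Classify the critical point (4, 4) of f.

local maximum

The mixed partial ∂²f/∂x∂y is 0, so the Hessian at any point is diag(f_xx, f_yy) = diag(12(-x + 1), 12(-3y^2 + 4y + 11)).
At (4, 4): H = diag(-36, -252).
Both eigenvalues are negative, so H is negative definite: a local maximum.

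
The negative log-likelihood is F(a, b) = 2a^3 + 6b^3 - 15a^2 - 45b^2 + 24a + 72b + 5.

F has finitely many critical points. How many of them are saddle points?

F separates as a function of a plus a function of b, so ∇F=0 decouples.
∂F/∂a = 6(a - 4)(a - 1) = 0 at a ∈ {1, 4}; ∂F/∂b = 18(b - 4)(b - 1) = 0 at b ∈ {1, 4}.
The Hessian is diagonal: diag(F_aa, F_bb). Second derivatives: F_aa(1)=-18, F_aa(4)=18; F_bb(1)=-54, F_bb(4)=54.
Saddle points occur where the two diagonal entries have opposite signs: (1, 4), (4, 1). Count: 2.

2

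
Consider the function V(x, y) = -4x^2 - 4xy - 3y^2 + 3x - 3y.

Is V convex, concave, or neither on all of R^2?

V is quadratic, so its Hessian is the constant matrix H = [[-8, -4], [-4, -6]].
det(H) = 32, tr(H) = -14.
det(H) > 0 and tr(H) < 0, so H is negative definite everywhere: concave.

concave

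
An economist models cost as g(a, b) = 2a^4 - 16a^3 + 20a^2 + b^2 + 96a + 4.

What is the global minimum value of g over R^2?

-54

g(a,b) separates as P(a) + Q(b) + 4, so its minimum is min P + min Q + 4.
P'(a) = 8(a - 4)(a - 3)(a + 1) vanishes at a ∈ {-1, 3, 4}; Q'(b) = 2b vanishes at b ∈ {0}.
Local minima of P (where P''>0): P(-1)=-58, P(4)=192. Local minima of Q: Q(0)=0.
So the global minimum of g is P(-1) + Q(0) + 4 = -58 + 0 + 4 = -54, attained at (-1, 0).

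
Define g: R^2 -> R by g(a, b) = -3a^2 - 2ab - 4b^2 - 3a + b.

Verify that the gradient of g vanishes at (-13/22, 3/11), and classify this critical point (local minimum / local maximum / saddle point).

local maximum

∇g = (-6a - 2b - 3, -2a - 8b + 1); substituting (-13/22, 3/11) gives ∇g = (0, 0), so (-13/22, 3/11) is indeed a critical point.
The Hessian of g is constant: H = [[-6, -2], [-2, -8]].
det(H) = (-6)·(-8) − (-2)² = 44.
det(H) > 0 and tr(H) = -14 < 0, so H is negative definite and the point is a local maximum.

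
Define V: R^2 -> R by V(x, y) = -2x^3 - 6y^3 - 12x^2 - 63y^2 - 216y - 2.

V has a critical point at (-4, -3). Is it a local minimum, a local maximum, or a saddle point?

The mixed partial ∂²V/∂x∂y is 0, so the Hessian at any point is diag(V_xx, V_yy) = diag(-12(x + 2), -18(2y + 7)).
At (-4, -3): H = diag(24, -18).
The eigenvalues have opposite signs, so H is indefinite: a saddle point.

saddle point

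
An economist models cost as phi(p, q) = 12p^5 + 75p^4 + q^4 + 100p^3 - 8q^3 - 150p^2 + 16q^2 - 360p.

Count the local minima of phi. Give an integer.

4

phi separates as a function of p plus a function of q, so ∇phi=0 decouples.
∂phi/∂p = 60(p - 1)(p + 1)(p + 2)(p + 3) = 0 at p ∈ {-3, -2, -1, 1}; ∂phi/∂q = 4q(q - 4)(q - 2) = 0 at q ∈ {0, 2, 4}.
The Hessian is diagonal: diag(phi_pp, phi_qq). Second derivatives: phi_pp(-3)=-480, phi_pp(-2)=180, phi_pp(-1)=-240, phi_pp(1)=1440; phi_qq(0)=32, phi_qq(2)=-16, phi_qq(4)=32.
Local minima occur where both diagonal entries positive: (-2, 0), (-2, 4), (1, 0), (1, 4). Count: 4.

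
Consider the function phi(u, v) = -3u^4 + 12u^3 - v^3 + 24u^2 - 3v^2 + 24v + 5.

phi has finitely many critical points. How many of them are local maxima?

2

phi separates as a function of u plus a function of v, so ∇phi=0 decouples.
∂phi/∂u = -12u(u - 4)(u + 1) = 0 at u ∈ {-1, 0, 4}; ∂phi/∂v = -3(v - 2)(v + 4) = 0 at v ∈ {-4, 2}.
The Hessian is diagonal: diag(phi_uu, phi_vv). Second derivatives: phi_uu(-1)=-60, phi_uu(0)=48, phi_uu(4)=-240; phi_vv(-4)=18, phi_vv(2)=-18.
Local maxima occur where both diagonal entries negative: (-1, 2), (4, 2). Count: 2.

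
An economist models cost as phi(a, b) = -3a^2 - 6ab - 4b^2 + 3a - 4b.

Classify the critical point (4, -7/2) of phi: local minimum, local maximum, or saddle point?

local maximum

The Hessian of phi is constant: H = [[-6, -6], [-6, -8]].
det(H) = (-6)·(-8) − (-6)² = 12.
det(H) > 0 and tr(H) = -14 < 0, so H is negative definite and the point is a local maximum.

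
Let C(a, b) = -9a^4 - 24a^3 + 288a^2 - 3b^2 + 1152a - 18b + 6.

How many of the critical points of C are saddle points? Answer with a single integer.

1

C separates as a function of a plus a function of b, so ∇C=0 decouples.
∂C/∂a = -36(a - 4)(a + 2)(a + 4) = 0 at a ∈ {-4, -2, 4}; ∂C/∂b = -6(b + 3) = 0 at b ∈ {-3}.
The Hessian is diagonal: diag(C_aa, C_bb). Second derivatives: C_aa(-4)=-576, C_aa(-2)=432, C_aa(4)=-1728; C_bb(-3)=-6.
Saddle points occur where the two diagonal entries have opposite signs: (-2, -3). Count: 1.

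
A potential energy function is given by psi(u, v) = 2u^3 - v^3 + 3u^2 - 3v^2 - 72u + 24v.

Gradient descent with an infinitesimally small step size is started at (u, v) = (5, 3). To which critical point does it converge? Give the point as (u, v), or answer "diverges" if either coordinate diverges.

psi is separable, so gradient descent decouples: u follows -∂psi/∂u, v follows -∂psi/∂v.
∂psi/∂u = 6(u - 3)(u + 4); at u=5 this is 108, so u decreases.
∂psi/∂v = -3(v - 2)(v + 4); at v=3 this is -21, so v increases.
The v-coordinate has no critical point in that direction and runs off to infinity.

diverges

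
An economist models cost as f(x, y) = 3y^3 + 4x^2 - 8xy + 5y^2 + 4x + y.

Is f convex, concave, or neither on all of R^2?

neither

The term 3y^3 is cubic, so the Hessian is not constant.
∂²f/∂y² = 18y + 10, which takes both signs as y varies (negative for sufficiently negative y). A diagonal entry of the Hessian changing sign means the Hessian is neither positive- nor negative-semidefinite on all of R^2.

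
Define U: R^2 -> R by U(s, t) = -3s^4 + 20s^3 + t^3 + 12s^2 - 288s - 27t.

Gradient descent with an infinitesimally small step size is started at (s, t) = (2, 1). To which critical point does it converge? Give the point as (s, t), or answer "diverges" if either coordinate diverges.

U is separable, so gradient descent decouples: s follows -∂U/∂s, t follows -∂U/∂t.
∂U/∂s = -12(s - 4)(s - 3)(s + 2); at s=2 this is -96, so s increases.
∂U/∂t = 3(t - 3)(t + 3); at t=1 this is -24, so t increases.
s converges to its nearest critical value 3 (a local min of the s-part); t converges to 3. The iterate converges to (3, 3).

(3, 3)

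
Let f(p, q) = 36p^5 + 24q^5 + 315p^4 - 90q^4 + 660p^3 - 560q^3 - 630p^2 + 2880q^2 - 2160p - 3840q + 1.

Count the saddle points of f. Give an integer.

8

f separates as a function of p plus a function of q, so ∇f=0 decouples.
∂f/∂p = 180(p - 1)(p + 1)(p + 3)(p + 4) = 0 at p ∈ {-4, -3, -1, 1}; ∂f/∂q = 120(q - 4)(q - 2)(q - 1)(q + 4) = 0 at q ∈ {-4, 1, 2, 4}.
The Hessian is diagonal: diag(f_pp, f_qq). Second derivatives: f_pp(-4)=-2700, f_pp(-3)=1440, f_pp(-1)=-2160, f_pp(1)=7200; f_qq(-4)=-28800, f_qq(1)=1800, f_qq(2)=-1440, f_qq(4)=5760.
Saddle points occur where the two diagonal entries have opposite signs: (-4, 1), (-4, 4), (-3, -4), (-3, 2), (-1, 1), (-1, 4), (1, -4), (1, 2). Count: 8.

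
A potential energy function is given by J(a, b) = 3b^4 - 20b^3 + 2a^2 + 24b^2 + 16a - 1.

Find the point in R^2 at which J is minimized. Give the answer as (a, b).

J(a,b) separates as P(a) + Q(b) − 1, so its minimum is min P + min Q − 1.
P'(a) = 4a + 16 vanishes at a ∈ {-4}; Q'(b) = 12b(b - 4)(b - 1) vanishes at b ∈ {0, 1, 4}.
Local minima of P (where P''>0): P(-4)=-32. Local minima of Q: Q(0)=0, Q(4)=-128.
So the global minimum of J is P(-4) + Q(4) − 1 = -32 − 128 − 1 = -161, attained at (-4, 4).

(-4, 4)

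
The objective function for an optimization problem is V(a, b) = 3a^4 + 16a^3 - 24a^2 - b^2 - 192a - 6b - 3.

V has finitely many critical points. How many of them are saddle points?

V separates as a function of a plus a function of b, so ∇V=0 decouples.
∂V/∂a = 12(a - 2)(a + 2)(a + 4) = 0 at a ∈ {-4, -2, 2}; ∂V/∂b = -2(b + 3) = 0 at b ∈ {-3}.
The Hessian is diagonal: diag(V_aa, V_bb). Second derivatives: V_aa(-4)=144, V_aa(-2)=-96, V_aa(2)=288; V_bb(-3)=-2.
Saddle points occur where the two diagonal entries have opposite signs: (-4, -3), (2, -3). Count: 2.

2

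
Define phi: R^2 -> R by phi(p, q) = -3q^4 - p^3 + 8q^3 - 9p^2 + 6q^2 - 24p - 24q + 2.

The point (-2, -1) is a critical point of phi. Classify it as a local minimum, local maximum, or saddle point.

The mixed partial ∂²phi/∂p∂q is 0, so the Hessian at any point is diag(phi_pp, phi_qq) = diag(-6(p + 3), 12(-3q^2 + 4q + 1)).
At (-2, -1): H = diag(-6, -72).
Both eigenvalues are negative, so H is negative definite: a local maximum.

local maximum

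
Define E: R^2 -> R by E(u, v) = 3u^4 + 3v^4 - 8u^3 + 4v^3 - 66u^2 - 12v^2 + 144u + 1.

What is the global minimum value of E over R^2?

-598

E(u,v) separates as P(u) + Q(v) + 1, so its minimum is min P + min Q + 1.
P'(u) = 12(u - 4)(u - 1)(u + 3) vanishes at u ∈ {-3, 1, 4}; Q'(v) = 12v(v - 1)(v + 2) vanishes at v ∈ {-2, 0, 1}.
Local minima of P (where P''>0): P(-3)=-567, P(4)=-224. Local minima of Q: Q(-2)=-32, Q(1)=-5.
So the global minimum of E is P(-3) + Q(-2) + 1 = -567 − 32 + 1 = -598, attained at (-3, -2).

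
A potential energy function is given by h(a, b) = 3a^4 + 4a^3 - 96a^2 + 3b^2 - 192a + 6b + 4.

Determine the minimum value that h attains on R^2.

-1279

h(a,b) separates as P(a) + Q(b) + 4, so its minimum is min P + min Q + 4.
P'(a) = 12(a - 4)(a + 1)(a + 4) vanishes at a ∈ {-4, -1, 4}; Q'(b) = 6b + 6 vanishes at b ∈ {-1}.
Local minima of P (where P''>0): P(-4)=-256, P(4)=-1280. Local minima of Q: Q(-1)=-3.
So the global minimum of h is P(4) + Q(-1) + 4 = -1280 − 3 + 4 = -1279, attained at (4, -1).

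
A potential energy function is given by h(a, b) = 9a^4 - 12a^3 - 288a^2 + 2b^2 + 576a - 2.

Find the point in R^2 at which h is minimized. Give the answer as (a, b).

h(a,b) separates as P(a) + Q(b) − 2, so its minimum is min P + min Q − 2.
P'(a) = 36(a - 4)(a - 1)(a + 4) vanishes at a ∈ {-4, 1, 4}; Q'(b) = 4b vanishes at b ∈ {0}.
Local minima of P (where P''>0): P(-4)=-3840, P(4)=-768. Local minima of Q: Q(0)=0.
So the global minimum of h is P(-4) + Q(0) − 2 = -3840 + 0 − 2 = -3842, attained at (-4, 0).

(-4, 0)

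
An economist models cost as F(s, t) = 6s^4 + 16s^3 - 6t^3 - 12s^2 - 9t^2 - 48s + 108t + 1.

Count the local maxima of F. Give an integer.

F separates as a function of s plus a function of t, so ∇F=0 decouples.
∂F/∂s = 24(s - 1)(s + 1)(s + 2) = 0 at s ∈ {-2, -1, 1}; ∂F/∂t = -18(t - 2)(t + 3) = 0 at t ∈ {-3, 2}.
The Hessian is diagonal: diag(F_ss, F_tt). Second derivatives: F_ss(-2)=72, F_ss(-1)=-48, F_ss(1)=144; F_tt(-3)=90, F_tt(2)=-90.
Local maxima occur where both diagonal entries negative: (-1, 2). Count: 1.

1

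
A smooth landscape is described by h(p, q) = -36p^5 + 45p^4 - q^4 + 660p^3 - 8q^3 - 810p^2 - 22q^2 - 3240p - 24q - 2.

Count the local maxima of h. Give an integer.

4

h separates as a function of p plus a function of q, so ∇h=0 decouples.
∂h/∂p = -180(p - 3)(p - 2)(p + 1)(p + 3) = 0 at p ∈ {-3, -1, 2, 3}; ∂h/∂q = -4(q + 1)(q + 2)(q + 3) = 0 at q ∈ {-3, -2, -1}.
The Hessian is diagonal: diag(h_pp, h_qq). Second derivatives: h_pp(-3)=10800, h_pp(-1)=-4320, h_pp(2)=2700, h_pp(3)=-4320; h_qq(-3)=-8, h_qq(-2)=4, h_qq(-1)=-8.
Local maxima occur where both diagonal entries negative: (-1, -3), (-1, -1), (3, -3), (3, -1). Count: 4.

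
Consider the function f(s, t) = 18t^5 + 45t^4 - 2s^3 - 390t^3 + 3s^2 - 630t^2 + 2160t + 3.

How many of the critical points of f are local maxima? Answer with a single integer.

f separates as a function of s plus a function of t, so ∇f=0 decouples.
∂f/∂s = -6s(s - 1) = 0 at s ∈ {0, 1}; ∂f/∂t = 90(t - 3)(t - 1)(t + 2)(t + 4) = 0 at t ∈ {-4, -2, 1, 3}.
The Hessian is diagonal: diag(f_ss, f_tt). Second derivatives: f_ss(0)=6, f_ss(1)=-6; f_tt(-4)=-6300, f_tt(-2)=2700, f_tt(1)=-2700, f_tt(3)=6300.
Local maxima occur where both diagonal entries negative: (1, -4), (1, 1). Count: 2.

2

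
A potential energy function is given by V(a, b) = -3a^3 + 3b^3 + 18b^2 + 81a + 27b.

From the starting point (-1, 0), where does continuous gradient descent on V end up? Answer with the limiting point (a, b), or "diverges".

V is separable, so gradient descent decouples: a follows -∂V/∂a, b follows -∂V/∂b.
∂V/∂a = -9(a - 3)(a + 3); at a=-1 this is 72, so a decreases.
∂V/∂b = 9(b + 1)(b + 3); at b=0 this is 27, so b decreases.
a converges to its nearest critical value -3 (a local min of the a-part); b converges to -1. The iterate converges to (-3, -1).

(-3, -1)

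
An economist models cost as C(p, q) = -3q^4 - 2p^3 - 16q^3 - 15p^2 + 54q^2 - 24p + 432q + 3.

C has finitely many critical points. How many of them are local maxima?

C separates as a function of p plus a function of q, so ∇C=0 decouples.
∂C/∂p = -6(p + 1)(p + 4) = 0 at p ∈ {-4, -1}; ∂C/∂q = -12(q - 3)(q + 3)(q + 4) = 0 at q ∈ {-4, -3, 3}.
The Hessian is diagonal: diag(C_pp, C_qq). Second derivatives: C_pp(-4)=18, C_pp(-1)=-18; C_qq(-4)=-84, C_qq(-3)=72, C_qq(3)=-504.
Local maxima occur where both diagonal entries negative: (-1, -4), (-1, 3). Count: 2.

2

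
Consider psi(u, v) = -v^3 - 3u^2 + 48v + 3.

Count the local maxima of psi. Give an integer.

1

psi separates as a function of u plus a function of v, so ∇psi=0 decouples.
∂psi/∂u = -6u = 0 at u ∈ {0}; ∂psi/∂v = -3(v - 4)(v + 4) = 0 at v ∈ {-4, 4}.
The Hessian is diagonal: diag(psi_uu, psi_vv). Second derivatives: psi_uu(0)=-6; psi_vv(-4)=24, psi_vv(4)=-24.
Local maxima occur where both diagonal entries negative: (0, 4). Count: 1.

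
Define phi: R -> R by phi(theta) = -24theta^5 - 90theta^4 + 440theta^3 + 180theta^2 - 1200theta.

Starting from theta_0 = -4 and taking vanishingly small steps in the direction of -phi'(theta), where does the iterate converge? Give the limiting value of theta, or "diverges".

phi'(theta) = -120(theta - 2)(theta - 1)(theta + 1)(theta + 5), so phi'(-4) = 10800.
Gradient descent moves in the -phi' direction, i.e. theta is decreasing.
The nearest critical point in that direction is theta = -5, where phi'' = 20160 > 0 (a local minimum). The iterate converges there.

-5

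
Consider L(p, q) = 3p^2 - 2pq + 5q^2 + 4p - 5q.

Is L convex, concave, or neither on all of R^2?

convex

L is quadratic, so its Hessian is the constant matrix H = [[6, -2], [-2, 10]].
det(H) = 56, tr(H) = 16.
det(H) > 0 and tr(H) > 0, so H is positive definite everywhere: convex.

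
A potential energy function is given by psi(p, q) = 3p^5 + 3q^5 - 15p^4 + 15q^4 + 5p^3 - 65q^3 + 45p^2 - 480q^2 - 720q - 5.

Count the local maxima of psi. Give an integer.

4

psi separates as a function of p plus a function of q, so ∇psi=0 decouples.
∂psi/∂p = 15p(p - 3)(p - 2)(p + 1) = 0 at p ∈ {-1, 0, 2, 3}; ∂psi/∂q = 15(q - 4)(q + 1)(q + 3)(q + 4) = 0 at q ∈ {-4, -3, -1, 4}.
The Hessian is diagonal: diag(psi_pp, psi_qq). Second derivatives: psi_pp(-1)=-180, psi_pp(0)=90, psi_pp(2)=-90, psi_pp(3)=180; psi_qq(-4)=-360, psi_qq(-3)=210, psi_qq(-1)=-450, psi_qq(4)=4200.
Local maxima occur where both diagonal entries negative: (-1, -4), (-1, -1), (2, -4), (2, -1). Count: 4.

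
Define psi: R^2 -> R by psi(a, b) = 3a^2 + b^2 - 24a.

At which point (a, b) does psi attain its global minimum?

psi(a,b) separates as P(a) + Q(b), so its minimum is min P + min Q.
P'(a) = 6a - 24 vanishes at a ∈ {4}; Q'(b) = 2b vanishes at b ∈ {0}.
Local minima of P (where P''>0): P(4)=-48. Local minima of Q: Q(0)=0.
So the global minimum of psi is P(4) + Q(0) = -48 + 0 = -48, attained at (4, 0).

(4, 0)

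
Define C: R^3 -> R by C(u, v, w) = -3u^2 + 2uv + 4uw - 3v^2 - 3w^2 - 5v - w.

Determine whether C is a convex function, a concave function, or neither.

C is quadratic, so its Hessian is the constant matrix H = [[-6, 2, 4], [2, -6, 0], [4, 0, -6]].
Leading principal minors: -6, 32, -96.
Signs alternate −, +, − ⇒ H ≺ 0 ⇒ concave.

concave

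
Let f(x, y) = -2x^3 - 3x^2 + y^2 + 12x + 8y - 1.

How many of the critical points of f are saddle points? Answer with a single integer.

f separates as a function of x plus a function of y, so ∇f=0 decouples.
∂f/∂x = -6(x - 1)(x + 2) = 0 at x ∈ {-2, 1}; ∂f/∂y = 2(y + 4) = 0 at y ∈ {-4}.
The Hessian is diagonal: diag(f_xx, f_yy). Second derivatives: f_xx(-2)=18, f_xx(1)=-18; f_yy(-4)=2.
Saddle points occur where the two diagonal entries have opposite signs: (1, -4). Count: 1.

1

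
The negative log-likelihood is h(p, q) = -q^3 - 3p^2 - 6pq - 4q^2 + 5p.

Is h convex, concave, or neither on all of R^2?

neither

The term -q^3 is cubic, so the Hessian is not constant.
∂²h/∂q² = -6q - 8, which takes both signs as q varies (negative for sufficiently large q). A diagonal entry of the Hessian changing sign means the Hessian is neither positive- nor negative-semidefinite on all of R^2.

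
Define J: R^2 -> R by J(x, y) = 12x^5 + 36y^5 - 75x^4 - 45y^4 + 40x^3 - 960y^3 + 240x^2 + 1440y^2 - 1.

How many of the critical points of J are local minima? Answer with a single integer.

4

J separates as a function of x plus a function of y, so ∇J=0 decouples.
∂J/∂x = 60x(x - 4)(x - 2)(x + 1) = 0 at x ∈ {-1, 0, 2, 4}; ∂J/∂y = 180y(y - 4)(y - 1)(y + 4) = 0 at y ∈ {-4, 0, 1, 4}.
The Hessian is diagonal: diag(J_xx, J_yy). Second derivatives: J_xx(-1)=-900, J_xx(0)=480, J_xx(2)=-720, J_xx(4)=2400; J_yy(-4)=-28800, J_yy(0)=2880, J_yy(1)=-2700, J_yy(4)=17280.
Local minima occur where both diagonal entries positive: (0, 0), (0, 4), (4, 0), (4, 4). Count: 4.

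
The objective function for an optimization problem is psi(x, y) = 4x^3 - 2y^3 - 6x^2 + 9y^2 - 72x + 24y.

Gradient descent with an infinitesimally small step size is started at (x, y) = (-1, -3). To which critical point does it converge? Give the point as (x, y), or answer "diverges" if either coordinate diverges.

(3, -1)

psi is separable, so gradient descent decouples: x follows -∂psi/∂x, y follows -∂psi/∂y.
∂psi/∂x = 12(x - 3)(x + 2); at x=-1 this is -48, so x increases.
∂psi/∂y = -6(y - 4)(y + 1); at y=-3 this is -84, so y increases.
x converges to its nearest critical value 3 (a local min of the x-part); y converges to -1. The iterate converges to (3, -1).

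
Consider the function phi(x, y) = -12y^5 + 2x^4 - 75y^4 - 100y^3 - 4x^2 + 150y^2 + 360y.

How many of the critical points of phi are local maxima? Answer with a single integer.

2

phi separates as a function of x plus a function of y, so ∇phi=0 decouples.
∂phi/∂x = 8x(x - 1)(x + 1) = 0 at x ∈ {-1, 0, 1}; ∂phi/∂y = -60(y - 1)(y + 1)(y + 2)(y + 3) = 0 at y ∈ {-3, -2, -1, 1}.
The Hessian is diagonal: diag(phi_xx, phi_yy). Second derivatives: phi_xx(-1)=16, phi_xx(0)=-8, phi_xx(1)=16; phi_yy(-3)=480, phi_yy(-2)=-180, phi_yy(-1)=240, phi_yy(1)=-1440.
Local maxima occur where both diagonal entries negative: (0, -2), (0, 1). Count: 2.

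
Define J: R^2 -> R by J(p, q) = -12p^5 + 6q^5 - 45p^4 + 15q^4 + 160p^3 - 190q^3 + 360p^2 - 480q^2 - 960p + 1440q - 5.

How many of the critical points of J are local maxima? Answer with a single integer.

J separates as a function of p plus a function of q, so ∇J=0 decouples.
∂J/∂p = -60(p - 2)(p - 1)(p + 2)(p + 4) = 0 at p ∈ {-4, -2, 1, 2}; ∂J/∂q = 30(q - 4)(q - 1)(q + 3)(q + 4) = 0 at q ∈ {-4, -3, 1, 4}.
The Hessian is diagonal: diag(J_pp, J_qq). Second derivatives: J_pp(-4)=3600, J_pp(-2)=-1440, J_pp(1)=900, J_pp(2)=-1440; J_qq(-4)=-1200, J_qq(-3)=840, J_qq(1)=-1800, J_qq(4)=5040.
Local maxima occur where both diagonal entries negative: (-2, -4), (-2, 1), (2, -4), (2, 1). Count: 4.

4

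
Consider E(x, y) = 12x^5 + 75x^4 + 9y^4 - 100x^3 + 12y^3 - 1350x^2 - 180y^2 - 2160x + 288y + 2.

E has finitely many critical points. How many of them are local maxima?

2

E separates as a function of x plus a function of y, so ∇E=0 decouples.
∂E/∂x = 60(x - 3)(x + 1)(x + 3)(x + 4) = 0 at x ∈ {-4, -3, -1, 3}; ∂E/∂y = 36(y - 2)(y - 1)(y + 4) = 0 at y ∈ {-4, 1, 2}.
The Hessian is diagonal: diag(E_xx, E_yy). Second derivatives: E_xx(-4)=-1260, E_xx(-3)=720, E_xx(-1)=-1440, E_xx(3)=10080; E_yy(-4)=1080, E_yy(1)=-180, E_yy(2)=216.
Local maxima occur where both diagonal entries negative: (-4, 1), (-1, 1). Count: 2.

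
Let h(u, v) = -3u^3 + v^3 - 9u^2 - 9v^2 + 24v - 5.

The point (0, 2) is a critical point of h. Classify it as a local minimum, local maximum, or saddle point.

local maximum

The mixed partial ∂²h/∂u∂v is 0, so the Hessian at any point is diag(h_uu, h_vv) = diag(-18(u + 1), 6(v - 3)).
At (0, 2): H = diag(-18, -6).
Both eigenvalues are negative, so H is negative definite: a local maximum.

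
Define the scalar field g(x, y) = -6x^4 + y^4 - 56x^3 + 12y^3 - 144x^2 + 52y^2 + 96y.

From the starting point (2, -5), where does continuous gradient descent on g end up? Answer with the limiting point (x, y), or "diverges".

g is separable, so gradient descent decouples: x follows -∂g/∂x, y follows -∂g/∂y.
∂g/∂x = -24x(x + 3)(x + 4); at x=2 this is -1440, so x increases.
∂g/∂y = 4(y + 2)(y + 3)(y + 4); at y=-5 this is -24, so y increases.
The x-coordinate has no critical point in that direction and runs off to infinity.

diverges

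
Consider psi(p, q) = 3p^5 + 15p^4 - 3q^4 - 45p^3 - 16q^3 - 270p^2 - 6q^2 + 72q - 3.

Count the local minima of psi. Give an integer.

psi separates as a function of p plus a function of q, so ∇psi=0 decouples.
∂psi/∂p = 15p(p - 3)(p + 3)(p + 4) = 0 at p ∈ {-4, -3, 0, 3}; ∂psi/∂q = -12(q - 1)(q + 2)(q + 3) = 0 at q ∈ {-3, -2, 1}.
The Hessian is diagonal: diag(psi_pp, psi_qq). Second derivatives: psi_pp(-4)=-420, psi_pp(-3)=270, psi_pp(0)=-540, psi_pp(3)=1890; psi_qq(-3)=-48, psi_qq(-2)=36, psi_qq(1)=-144.
Local minima occur where both diagonal entries positive: (-3, -2), (3, -2). Count: 2.

2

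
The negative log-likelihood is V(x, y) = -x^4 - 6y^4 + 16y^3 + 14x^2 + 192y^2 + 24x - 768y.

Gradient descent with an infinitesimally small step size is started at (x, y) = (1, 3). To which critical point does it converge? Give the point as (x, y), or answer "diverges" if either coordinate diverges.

V is separable, so gradient descent decouples: x follows -∂V/∂x, y follows -∂V/∂y.
∂V/∂x = -4(x - 3)(x + 1)(x + 2); at x=1 this is 48, so x decreases.
∂V/∂y = -24(y - 4)(y - 2)(y + 4); at y=3 this is 168, so y decreases.
x converges to its nearest critical value -1 (a local min of the x-part); y converges to 2. The iterate converges to (-1, 2).

(-1, 2)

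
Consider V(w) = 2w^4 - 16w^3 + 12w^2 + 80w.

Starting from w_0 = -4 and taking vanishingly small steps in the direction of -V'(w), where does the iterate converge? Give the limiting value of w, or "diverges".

-1

V'(w) = 8(w - 5)(w - 2)(w + 1), so V'(-4) = -1296.
Gradient descent moves in the -V' direction, i.e. w is increasing.
The nearest critical point in that direction is w = -1, where V'' = 144 > 0 (a local minimum). The iterate converges there.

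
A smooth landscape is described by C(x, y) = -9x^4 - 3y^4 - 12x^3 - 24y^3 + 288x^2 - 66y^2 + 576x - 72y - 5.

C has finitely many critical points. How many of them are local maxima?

C separates as a function of x plus a function of y, so ∇C=0 decouples.
∂C/∂x = -36(x - 4)(x + 1)(x + 4) = 0 at x ∈ {-4, -1, 4}; ∂C/∂y = -12(y + 1)(y + 2)(y + 3) = 0 at y ∈ {-3, -2, -1}.
The Hessian is diagonal: diag(C_xx, C_yy). Second derivatives: C_xx(-4)=-864, C_xx(-1)=540, C_xx(4)=-1440; C_yy(-3)=-24, C_yy(-2)=12, C_yy(-1)=-24.
Local maxima occur where both diagonal entries negative: (-4, -3), (-4, -1), (4, -3), (4, -1). Count: 4.

4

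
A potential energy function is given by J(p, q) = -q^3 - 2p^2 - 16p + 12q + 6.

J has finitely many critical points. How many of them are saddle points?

J separates as a function of p plus a function of q, so ∇J=0 decouples.
∂J/∂p = -4(p + 4) = 0 at p ∈ {-4}; ∂J/∂q = -3(q - 2)(q + 2) = 0 at q ∈ {-2, 2}.
The Hessian is diagonal: diag(J_pp, J_qq). Second derivatives: J_pp(-4)=-4; J_qq(-2)=12, J_qq(2)=-12.
Saddle points occur where the two diagonal entries have opposite signs: (-4, -2). Count: 1.

1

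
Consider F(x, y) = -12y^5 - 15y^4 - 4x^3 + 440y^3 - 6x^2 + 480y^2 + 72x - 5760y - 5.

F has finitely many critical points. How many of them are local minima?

2

F separates as a function of x plus a function of y, so ∇F=0 decouples.
∂F/∂x = -12(x - 2)(x + 3) = 0 at x ∈ {-3, 2}; ∂F/∂y = -60(y - 4)(y - 2)(y + 3)(y + 4) = 0 at y ∈ {-4, -3, 2, 4}.
The Hessian is diagonal: diag(F_xx, F_yy). Second derivatives: F_xx(-3)=60, F_xx(2)=-60; F_yy(-4)=2880, F_yy(-3)=-2100, F_yy(2)=3600, F_yy(4)=-6720.
Local minima occur where both diagonal entries positive: (-3, -4), (-3, 2). Count: 2.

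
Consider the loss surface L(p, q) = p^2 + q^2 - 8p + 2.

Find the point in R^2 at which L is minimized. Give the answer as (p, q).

L(p,q) separates as A(p) + B(q) + 2, so its minimum is min A + min B + 2.
A'(p) = 2p - 8 vanishes at p ∈ {4}; B'(q) = 2q vanishes at q ∈ {0}.
Local minima of A (where A''>0): A(4)=-16. Local minima of B: B(0)=0.
So the global minimum of L is A(4) + B(0) + 2 = -16 + 0 + 2 = -14, attained at (4, 0).

(4, 0)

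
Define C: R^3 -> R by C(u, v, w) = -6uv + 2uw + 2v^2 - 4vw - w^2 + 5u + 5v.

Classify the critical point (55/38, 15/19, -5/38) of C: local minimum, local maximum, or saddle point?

saddle point

The Hessian is constant: H = [[0, -6, 2], [-6, 4, -4], [2, -4, -2]].
Leading principal minors: Δ₁ = 0, Δ₂ = -36, Δ₃ = 152.
The minors fit neither the all-positive nor the alternating-sign pattern, so H is indefinite: a saddle point.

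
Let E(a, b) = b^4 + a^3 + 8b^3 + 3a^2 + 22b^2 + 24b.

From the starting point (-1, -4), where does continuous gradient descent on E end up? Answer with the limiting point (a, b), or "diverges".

(0, -3)

E is separable, so gradient descent decouples: a follows -∂E/∂a, b follows -∂E/∂b.
∂E/∂a = 3a(a + 2); at a=-1 this is -3, so a increases.
∂E/∂b = 4(b + 1)(b + 2)(b + 3); at b=-4 this is -24, so b increases.
a converges to its nearest critical value 0 (a local min of the a-part); b converges to -3. The iterate converges to (0, -3).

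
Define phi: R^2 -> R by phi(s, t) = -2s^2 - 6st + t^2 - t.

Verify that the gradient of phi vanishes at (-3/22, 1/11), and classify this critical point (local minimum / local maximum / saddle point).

saddle point

∇phi = (-4s - 6t, -6s + 2t - 1); substituting (-3/22, 1/11) gives ∇phi = (0, 0), so (-3/22, 1/11) is indeed a critical point.
The Hessian of phi is constant: H = [[-4, -6], [-6, 2]].
det(H) = (-4)·2 − (-6)² = -44.
Since det(H) < 0, H is indefinite and the critical point is a saddle point.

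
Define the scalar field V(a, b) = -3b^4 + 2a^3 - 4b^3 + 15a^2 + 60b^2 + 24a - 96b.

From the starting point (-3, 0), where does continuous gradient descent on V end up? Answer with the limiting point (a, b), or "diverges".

V is separable, so gradient descent decouples: a follows -∂V/∂a, b follows -∂V/∂b.
∂V/∂a = 6(a + 1)(a + 4); at a=-3 this is -12, so a increases.
∂V/∂b = -12(b - 2)(b - 1)(b + 4); at b=0 this is -96, so b increases.
a converges to its nearest critical value -1 (a local min of the a-part); b converges to 1. The iterate converges to (-1, 1).

(-1, 1)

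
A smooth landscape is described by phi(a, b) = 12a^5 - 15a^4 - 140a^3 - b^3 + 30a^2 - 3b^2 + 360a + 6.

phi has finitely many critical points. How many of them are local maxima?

phi separates as a function of a plus a function of b, so ∇phi=0 decouples.
∂phi/∂a = 60(a - 3)(a - 1)(a + 1)(a + 2) = 0 at a ∈ {-2, -1, 1, 3}; ∂phi/∂b = -3b(b + 2) = 0 at b ∈ {-2, 0}.
The Hessian is diagonal: diag(phi_aa, phi_bb). Second derivatives: phi_aa(-2)=-900, phi_aa(-1)=480, phi_aa(1)=-720, phi_aa(3)=2400; phi_bb(-2)=6, phi_bb(0)=-6.
Local maxima occur where both diagonal entries negative: (-2, 0), (1, 0). Count: 2.

2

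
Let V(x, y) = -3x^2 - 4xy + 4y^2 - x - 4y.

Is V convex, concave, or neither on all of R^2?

neither

V is quadratic, so its Hessian is the constant matrix H = [[-6, -4], [-4, 8]].
det(H) = -64, tr(H) = 2.
det(H) < 0, so H is indefinite: neither convex nor concave.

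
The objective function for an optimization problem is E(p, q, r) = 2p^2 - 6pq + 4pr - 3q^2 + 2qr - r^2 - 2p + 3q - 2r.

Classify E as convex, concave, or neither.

neither

E is quadratic, so its Hessian is the constant matrix H = [[4, -6, 4], [-6, -6, 2], [4, 2, -2]].
Leading principal minors: 4, -60, 104.
Neither pattern holds ⇒ H is indefinite ⇒ neither convex nor concave.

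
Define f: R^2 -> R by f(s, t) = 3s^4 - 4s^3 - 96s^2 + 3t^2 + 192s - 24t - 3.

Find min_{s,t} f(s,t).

f(s,t) separates as P(s) + Q(t) − 3, so its minimum is min P + min Q − 3.
P'(s) = 12(s - 4)(s - 1)(s + 4) vanishes at s ∈ {-4, 1, 4}; Q'(t) = 6(t - 4) vanishes at t ∈ {4}.
Local minima of P (where P''>0): P(-4)=-1280, P(4)=-256. Local minima of Q: Q(4)=-48.
So the global minimum of f is P(-4) + Q(4) − 3 = -1280 − 48 − 3 = -1331, attained at (-4, 4).

-1331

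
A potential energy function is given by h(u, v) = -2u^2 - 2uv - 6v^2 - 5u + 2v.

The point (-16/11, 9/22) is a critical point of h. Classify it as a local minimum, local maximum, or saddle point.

The Hessian of h is constant: H = [[-4, -2], [-2, -12]].
det(H) = (-4)·(-12) − (-2)² = 44.
det(H) > 0 and tr(H) = -16 < 0, so H is negative definite and the point is a local maximum.

local maximum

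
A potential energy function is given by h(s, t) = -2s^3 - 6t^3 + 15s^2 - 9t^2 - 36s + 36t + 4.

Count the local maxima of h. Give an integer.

1

h separates as a function of s plus a function of t, so ∇h=0 decouples.
∂h/∂s = -6(s - 3)(s - 2) = 0 at s ∈ {2, 3}; ∂h/∂t = -18(t - 1)(t + 2) = 0 at t ∈ {-2, 1}.
The Hessian is diagonal: diag(h_ss, h_tt). Second derivatives: h_ss(2)=6, h_ss(3)=-6; h_tt(-2)=54, h_tt(1)=-54.
Local maxima occur where both diagonal entries negative: (3, 1). Count: 1.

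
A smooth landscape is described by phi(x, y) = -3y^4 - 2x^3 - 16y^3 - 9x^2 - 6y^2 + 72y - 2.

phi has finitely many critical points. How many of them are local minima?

phi separates as a function of x plus a function of y, so ∇phi=0 decouples.
∂phi/∂x = -6x(x + 3) = 0 at x ∈ {-3, 0}; ∂phi/∂y = -12(y - 1)(y + 2)(y + 3) = 0 at y ∈ {-3, -2, 1}.
The Hessian is diagonal: diag(phi_xx, phi_yy). Second derivatives: phi_xx(-3)=18, phi_xx(0)=-18; phi_yy(-3)=-48, phi_yy(-2)=36, phi_yy(1)=-144.
Local minima occur where both diagonal entries positive: (-3, -2). Count: 1.

1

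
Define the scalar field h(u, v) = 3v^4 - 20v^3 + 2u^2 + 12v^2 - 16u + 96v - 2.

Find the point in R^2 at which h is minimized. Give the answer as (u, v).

h(u,v) separates as P(u) + Q(v) − 2, so its minimum is min P + min Q − 2.
P'(u) = 4u - 16 vanishes at u ∈ {4}; Q'(v) = 12(v - 4)(v - 2)(v + 1) vanishes at v ∈ {-1, 2, 4}.
Local minima of P (where P''>0): P(4)=-32. Local minima of Q: Q(-1)=-61, Q(4)=64.
So the global minimum of h is P(4) + Q(-1) − 2 = -32 − 61 − 2 = -95, attained at (4, -1).

(4, -1)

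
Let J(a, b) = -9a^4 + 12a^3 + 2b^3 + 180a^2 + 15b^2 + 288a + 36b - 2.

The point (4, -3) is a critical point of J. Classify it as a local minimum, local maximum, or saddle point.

local maximum

The mixed partial ∂²J/∂a∂b is 0, so the Hessian at any point is diag(J_aa, J_bb) = diag(36(-3a^2 + 2a + 10), 6(2b + 5)).
At (4, -3): H = diag(-1080, -6).
Both eigenvalues are negative, so H is negative definite: a local maximum.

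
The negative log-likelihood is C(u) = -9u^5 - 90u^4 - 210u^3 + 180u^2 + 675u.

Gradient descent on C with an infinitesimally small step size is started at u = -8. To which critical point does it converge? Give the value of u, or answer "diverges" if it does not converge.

C'(u) = -45(u - 1)(u + 1)(u + 3)(u + 5), so C'(-8) = -42525.
Gradient descent moves in the -C' direction, i.e. u is increasing.
The nearest critical point in that direction is u = -5, where C'' = 2160 > 0 (a local minimum). The iterate converges there.

-5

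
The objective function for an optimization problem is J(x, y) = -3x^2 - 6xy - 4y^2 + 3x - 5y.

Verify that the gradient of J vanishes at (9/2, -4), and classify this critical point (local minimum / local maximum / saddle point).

∇J = (-6x - 6y + 3, -6x - 8y - 5); substituting (9/2, -4) gives ∇J = (0, 0), so (9/2, -4) is indeed a critical point.
The Hessian of J is constant: H = [[-6, -6], [-6, -8]].
det(H) = (-6)·(-8) − (-6)² = 12.
det(H) > 0 and tr(H) = -14 < 0, so H is negative definite and the point is a local maximum.

local maximum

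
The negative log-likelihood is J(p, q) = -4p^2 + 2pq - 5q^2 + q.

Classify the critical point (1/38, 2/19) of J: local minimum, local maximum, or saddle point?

local maximum

The Hessian of J is constant: H = [[-8, 2], [2, -10]].
det(H) = (-8)·(-10) − 2² = 76.
det(H) > 0 and tr(H) = -18 < 0, so H is negative definite and the point is a local maximum.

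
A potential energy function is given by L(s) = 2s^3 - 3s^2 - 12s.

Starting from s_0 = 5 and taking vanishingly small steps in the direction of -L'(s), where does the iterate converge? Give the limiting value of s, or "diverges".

L'(s) = 6(s - 2)(s + 1), so L'(5) = 108.
Gradient descent moves in the -L' direction, i.e. s is decreasing.
The nearest critical point in that direction is s = 2, where L'' = 18 > 0 (a local minimum). The iterate converges there.

2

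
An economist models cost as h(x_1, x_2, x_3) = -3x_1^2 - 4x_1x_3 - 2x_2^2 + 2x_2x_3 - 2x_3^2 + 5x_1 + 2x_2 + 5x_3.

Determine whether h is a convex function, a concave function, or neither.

concave

h is quadratic, so its Hessian is the constant matrix H = [[-6, 0, -4], [0, -4, 2], [-4, 2, -4]].
Leading principal minors: -6, 24, -8.
Signs alternate −, +, − ⇒ H ≺ 0 ⇒ concave.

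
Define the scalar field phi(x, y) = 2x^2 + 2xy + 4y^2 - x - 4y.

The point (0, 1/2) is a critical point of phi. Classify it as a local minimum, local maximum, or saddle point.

local minimum

The Hessian of phi is constant: H = [[4, 2], [2, 8]].
det(H) = 4·8 − 2² = 28.
det(H) > 0 and tr(H) = 12 > 0, so H is positive definite and the point is a local minimum.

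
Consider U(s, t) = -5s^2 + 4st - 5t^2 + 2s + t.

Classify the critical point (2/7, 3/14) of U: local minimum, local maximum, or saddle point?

The Hessian of U is constant: H = [[-10, 4], [4, -10]].
det(H) = (-10)·(-10) − 4² = 84.
det(H) > 0 and tr(H) = -20 < 0, so H is negative definite and the point is a local maximum.

local maximum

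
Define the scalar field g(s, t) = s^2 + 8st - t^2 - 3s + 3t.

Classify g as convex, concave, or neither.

neither

g is quadratic, so its Hessian is the constant matrix H = [[2, 8], [8, -2]].
det(H) = -68, tr(H) = 0.
det(H) < 0, so H is indefinite: neither convex nor concave.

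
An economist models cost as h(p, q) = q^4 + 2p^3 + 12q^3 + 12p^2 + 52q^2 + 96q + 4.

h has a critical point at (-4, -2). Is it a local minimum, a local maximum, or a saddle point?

saddle point

The mixed partial ∂²h/∂p∂q is 0, so the Hessian at any point is diag(h_pp, h_qq) = diag(12(p + 2), 4(3q^2 + 18q + 26)).
At (-4, -2): H = diag(-24, 8).
The eigenvalues have opposite signs, so H is indefinite: a saddle point.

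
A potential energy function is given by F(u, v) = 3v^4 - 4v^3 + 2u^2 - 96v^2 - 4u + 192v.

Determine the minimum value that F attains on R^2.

F(u,v) separates as P(u) + Q(v), so its minimum is min P + min Q.
P'(u) = 4u - 4 vanishes at u ∈ {1}; Q'(v) = 12(v - 4)(v - 1)(v + 4) vanishes at v ∈ {-4, 1, 4}.
Local minima of P (where P''>0): P(1)=-2. Local minima of Q: Q(-4)=-1280, Q(4)=-256.
So the global minimum of F is P(1) + Q(-4) = -2 − 1280 = -1282, attained at (1, -4).

-1282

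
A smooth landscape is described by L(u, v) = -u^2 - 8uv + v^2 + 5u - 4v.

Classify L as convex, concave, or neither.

L is quadratic, so its Hessian is the constant matrix H = [[-2, -8], [-8, 2]].
det(H) = -68, tr(H) = 0.
det(H) < 0, so H is indefinite: neither convex nor concave.

neither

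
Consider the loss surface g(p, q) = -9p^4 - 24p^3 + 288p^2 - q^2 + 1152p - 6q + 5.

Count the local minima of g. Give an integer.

g separates as a function of p plus a function of q, so ∇g=0 decouples.
∂g/∂p = -36(p - 4)(p + 2)(p + 4) = 0 at p ∈ {-4, -2, 4}; ∂g/∂q = -2(q + 3) = 0 at q ∈ {-3}.
The Hessian is diagonal: diag(g_pp, g_qq). Second derivatives: g_pp(-4)=-576, g_pp(-2)=432, g_pp(4)=-1728; g_qq(-3)=-2.
Local minima occur where both diagonal entries positive: none. Count: 0.

0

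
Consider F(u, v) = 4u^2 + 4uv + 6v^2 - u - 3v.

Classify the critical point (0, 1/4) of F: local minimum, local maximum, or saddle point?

local minimum

The Hessian of F is constant: H = [[8, 4], [4, 12]].
det(H) = 8·12 − 4² = 80.
det(H) > 0 and tr(H) = 20 > 0, so H is positive definite and the point is a local minimum.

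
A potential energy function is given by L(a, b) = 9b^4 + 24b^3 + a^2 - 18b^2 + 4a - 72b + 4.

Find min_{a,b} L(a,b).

L(a,b) separates as P(a) + Q(b) + 4, so its minimum is min P + min Q + 4.
P'(a) = 2a + 4 vanishes at a ∈ {-2}; Q'(b) = 36(b - 1)(b + 1)(b + 2) vanishes at b ∈ {-2, -1, 1}.
Local minima of P (where P''>0): P(-2)=-4. Local minima of Q: Q(-2)=24, Q(1)=-57.
So the global minimum of L is P(-2) + Q(1) + 4 = -4 − 57 + 4 = -57, attained at (-2, 1).

-57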